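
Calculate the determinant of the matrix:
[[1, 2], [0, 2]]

For a 2×2 matrix [[a, b], [c, d]], det = ad - bc
det = (1)(2) - (2)(0) = 2 - 0 = 2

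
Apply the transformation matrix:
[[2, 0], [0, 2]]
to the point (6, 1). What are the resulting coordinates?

Matrix multiplication:
[[2, 0], [0, 2]] × [6, 1]ᵀ
= [(2)(6) + (0)(1), (0)(6) + (2)(1)]ᵀ
= [12, 2]ᵀ
Result: (12, 2)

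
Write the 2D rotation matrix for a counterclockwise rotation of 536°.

Rotation matrix formula: [[cos θ, -sin θ], [sin θ, cos θ]]
For θ = 536°:
cos(536°) = -0.9976
sin(536°) = 0.0698
Result: [[-0.9976, -0.0698], [0.0698, -0.9976]]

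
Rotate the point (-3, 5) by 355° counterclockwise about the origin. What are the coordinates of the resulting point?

Rotation matrix for 355°: [[cos 355°, -sin 355°], [sin 355°, cos 355°]] ≈ [[0.996195, 0.087156], [-0.087156, 0.996195]]
[[0.996195, 0.087156], [-0.087156, 0.996195]] × [-3, 5]ᵀ ≈ [-2.5528, 5.2424]ᵀ
Result: (-2.5528, 5.2424)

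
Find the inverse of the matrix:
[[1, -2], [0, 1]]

For [[a,b],[c,d]], inverse = (1/det)·[[d,-b],[-c,a]]
det = (1)(1) - (-2)(0) = 1 - 0 = 1
Inverse = [[1, 2], [0, 1]]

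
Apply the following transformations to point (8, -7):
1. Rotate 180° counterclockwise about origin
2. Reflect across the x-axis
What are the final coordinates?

Step 1: Rotate 180° → (-8, 7)
Step 2: Reflect across x-axis → (-8, -7)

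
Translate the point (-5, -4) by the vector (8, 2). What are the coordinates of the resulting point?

Translation by (8, 2) (homogeneous matrix [[1, 0, 8], [0, 1, 2], [0, 0, 1]]):
x' = -5 + 8 = 3
y' = -4 + 2 = -2
Result: (3, -2)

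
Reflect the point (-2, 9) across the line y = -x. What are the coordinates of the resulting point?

Reflection across line y = -x: (-2, 9) → (-9, 2)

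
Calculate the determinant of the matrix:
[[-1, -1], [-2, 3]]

For a 2×2 matrix [[a, b], [c, d]], det = ad - bc
det = (-1)(3) - (-1)(-2) = -3 - 2 = -5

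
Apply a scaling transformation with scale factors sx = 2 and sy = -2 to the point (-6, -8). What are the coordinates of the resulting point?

Scaling matrix:
[[2, 0], [0, -2]]
Result: (-6 × 2, -8 × -2) = (-12, 16)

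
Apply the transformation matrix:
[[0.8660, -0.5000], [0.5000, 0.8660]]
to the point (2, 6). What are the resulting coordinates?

Matrix multiplication:
[[0.8660, -0.5000], [0.5000, 0.8660]] × [2, 6]ᵀ
= [(0.8660)(2) + (-0.5000)(6), (0.5000)(2) + (0.8660)(6)]ᵀ
= [-1.2680, 6.1960]ᵀ
Result: (-1.2680, 6.1960)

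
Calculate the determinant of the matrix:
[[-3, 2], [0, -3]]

For a 2×2 matrix [[a, b], [c, d]], det = ad - bc
det = (-3)(-3) - (2)(0) = 9 - 0 = 9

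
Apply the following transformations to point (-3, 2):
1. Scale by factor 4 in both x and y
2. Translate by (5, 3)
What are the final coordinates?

Step 1: Scale (-3, 2) by 4 → (-12, 8)
Step 2: Translate by (5, 3) → (-7, 11)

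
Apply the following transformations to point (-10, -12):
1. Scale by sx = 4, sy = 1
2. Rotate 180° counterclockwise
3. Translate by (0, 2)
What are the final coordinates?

Step 1: Scale → (-40, -12)
Step 2: Rotate 180° → (40, 12)
Step 3: Translate → (40, 14)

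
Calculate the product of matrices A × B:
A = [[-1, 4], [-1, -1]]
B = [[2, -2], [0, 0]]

Matrix multiplication:
C[0][0] = -1×2 + 4×0 = -2
C[0][1] = -1×-2 + 4×0 = 2
C[1][0] = -1×2 + -1×0 = -2
C[1][1] = -1×-2 + -1×0 = 2
Result: [[-2, 2], [-2, 2]]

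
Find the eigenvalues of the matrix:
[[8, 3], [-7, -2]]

Characteristic equation: det(A - λI) = 0
λ² - (trace)λ + (det) = 0
trace = 8 + -2 = 6, det = (8)(-2) - (3)(-7) = 5
λ² - (6)λ + (5) = 0
λ = (6 ± √((6)² - 4·(5))) / 2 = (6 ± √16) / 2
Solving: λ = 1, 5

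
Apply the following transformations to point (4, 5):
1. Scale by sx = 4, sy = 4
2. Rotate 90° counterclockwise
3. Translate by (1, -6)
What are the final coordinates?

Step 1: Scale → (16, 20)
Step 2: Rotate 90° → (-20, 16)
Step 3: Translate → (-19, 10)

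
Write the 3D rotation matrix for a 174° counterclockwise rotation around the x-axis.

Rotation matrix for counterclockwise 174° around x-axis:
cos(174°) = -0.9945, sin(174°) = 0.1045
Result: [[1, 0, 0], [0, -0.9945, -0.1045], [0, 0.1045, -0.9945]]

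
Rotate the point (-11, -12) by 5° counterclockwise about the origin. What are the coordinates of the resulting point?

Rotation matrix for 5°: [[cos 5°, -sin 5°], [sin 5°, cos 5°]] ≈ [[0.996195, -0.087156], [0.087156, 0.996195]]
[[0.996195, -0.087156], [0.087156, 0.996195]] × [-11, -12]ᵀ ≈ [-9.9123, -12.9130]ᵀ
Result: (-9.9123, -12.9130)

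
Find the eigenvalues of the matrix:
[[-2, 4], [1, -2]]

Characteristic equation: det(A - λI) = 0
λ² - (trace)λ + (det) = 0
trace = -2 + -2 = -4, det = (-2)(-2) - (4)(1) = 0
λ² - (-4)λ + (0) = 0
λ = (-4 ± √((-4)² - 4·(0))) / 2 = (-4 ± √16) / 2
Solving: λ = -4, 0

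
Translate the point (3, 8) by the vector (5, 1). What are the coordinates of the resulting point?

Translation by (5, 1) (homogeneous matrix [[1, 0, 5], [0, 1, 1], [0, 0, 1]]):
x' = 3 + 5 = 8
y' = 8 + 1 = 9
Result: (8, 9)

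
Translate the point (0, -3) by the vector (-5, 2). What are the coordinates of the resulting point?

Translation by (-5, 2) (homogeneous matrix [[1, 0, -5], [0, 1, 2], [0, 0, 1]]):
x' = 0 + -5 = -5
y' = -3 + 2 = -1
Result: (-5, -1)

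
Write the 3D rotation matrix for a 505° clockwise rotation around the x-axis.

Rotation matrix for clockwise 505° around x-axis:
A clockwise rotation by 505° is a counterclockwise rotation by -505°.
cos(-505°) = -0.8192, sin(-505°) = -0.5736
Result: [[1, 0, 0], [0, -0.8192, 0.5736], [0, -0.5736, -0.8192]]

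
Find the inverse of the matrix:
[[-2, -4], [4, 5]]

For [[a,b],[c,d]], inverse = (1/det)·[[d,-b],[-c,a]]
det = (-2)(5) - (-4)(4) = -10 - -16 = 6
Inverse = (1/6)·[[5, 4], [-4, -2]]
= [[5/6, 2/3], [-2/3, -1/3]]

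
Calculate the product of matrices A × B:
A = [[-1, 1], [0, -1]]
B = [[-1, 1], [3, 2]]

Matrix multiplication:
C[0][0] = -1×-1 + 1×3 = 4
C[0][1] = -1×1 + 1×2 = 1
C[1][0] = 0×-1 + -1×3 = -3
C[1][1] = 0×1 + -1×2 = -2
Result: [[4, 1], [-3, -2]]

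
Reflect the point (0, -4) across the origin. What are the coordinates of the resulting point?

Reflection across origin: (0, -4) → (0, 4)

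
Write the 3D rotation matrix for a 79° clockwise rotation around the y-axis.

Rotation matrix for clockwise 79° around y-axis:
A clockwise rotation by 79° is a counterclockwise rotation by -79°.
cos(-79°) = 0.1908, sin(-79°) = -0.9816
Result: [[0.1908, 0, -0.9816], [0, 1, 0], [0.9816, 0, 0.1908]]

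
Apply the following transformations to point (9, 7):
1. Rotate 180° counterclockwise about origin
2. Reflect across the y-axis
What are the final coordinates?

Step 1: Rotate 180° → (-9, -7)
Step 2: Reflect across y-axis → (9, -7)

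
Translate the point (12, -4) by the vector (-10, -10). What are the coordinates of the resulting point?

Translation by (-10, -10) (homogeneous matrix [[1, 0, -10], [0, 1, -10], [0, 0, 1]]):
x' = 12 + -10 = 2
y' = -4 + -10 = -14
Result: (2, -14)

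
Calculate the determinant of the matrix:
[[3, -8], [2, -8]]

For a 2×2 matrix [[a, b], [c, d]], det = ad - bc
det = (3)(-8) - (-8)(2) = -24 - -16 = -8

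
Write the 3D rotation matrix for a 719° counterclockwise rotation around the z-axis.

Rotation matrix for counterclockwise 719° around z-axis:
cos(719°) = 0.9998, sin(719°) = -0.0175
Result: [[0.9998, 0.0175, 0], [-0.0175, 0.9998, 0], [0, 0, 1]]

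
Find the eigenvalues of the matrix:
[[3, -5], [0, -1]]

Characteristic equation: det(A - λI) = 0
λ² - (trace)λ + (det) = 0
trace = 3 + -1 = 2, det = (3)(-1) - (-5)(0) = -3
λ² - (2)λ + (-3) = 0
λ = (2 ± √((2)² - 4·(-3))) / 2 = (2 ± √16) / 2
Solving: λ = -1, 3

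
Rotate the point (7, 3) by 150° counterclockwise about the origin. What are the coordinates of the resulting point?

Rotation matrix for 150°: [[cos 150°, -sin 150°], [sin 150°, cos 150°]] ≈ [[-0.866025, -0.500000], [0.500000, -0.866025]]
[[-0.866025, -0.500000], [0.500000, -0.866025]] × [7, 3]ᵀ ≈ [-7.5622, 0.9019]ᵀ
Result: (-7.5622, 0.9019)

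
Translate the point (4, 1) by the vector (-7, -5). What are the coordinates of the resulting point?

Translation by (-7, -5) (homogeneous matrix [[1, 0, -7], [0, 1, -5], [0, 0, 1]]):
x' = 4 + -7 = -3
y' = 1 + -5 = -4
Result: (-3, -4)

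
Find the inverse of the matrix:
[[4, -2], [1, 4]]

For [[a,b],[c,d]], inverse = (1/det)·[[d,-b],[-c,a]]
det = (4)(4) - (-2)(1) = 16 - -2 = 18
Inverse = (1/18)·[[4, 2], [-1, 4]]
= [[2/9, 1/9], [-1/18, 2/9]]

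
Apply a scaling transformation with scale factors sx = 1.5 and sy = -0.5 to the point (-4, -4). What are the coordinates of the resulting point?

Scaling matrix:
[[1.50, 0], [0, -0.50]]
Result: (-4 × 1.5, -4 × -0.5) = (-6, 2)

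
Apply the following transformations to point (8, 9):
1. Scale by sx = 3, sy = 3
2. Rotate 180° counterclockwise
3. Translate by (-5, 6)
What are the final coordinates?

Step 1: Scale → (24, 27)
Step 2: Rotate 180° → (-24, -27)
Step 3: Translate → (-29, -21)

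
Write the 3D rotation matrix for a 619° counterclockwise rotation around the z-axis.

Rotation matrix for counterclockwise 619° around z-axis:
cos(619°) = -0.1908, sin(619°) = -0.9816
Result: [[-0.1908, 0.9816, 0], [-0.9816, -0.1908, 0], [0, 0, 1]]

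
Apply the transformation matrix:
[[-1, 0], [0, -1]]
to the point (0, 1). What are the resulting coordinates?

Matrix multiplication:
[[-1, 0], [0, -1]] × [0, 1]ᵀ
= [(-1)(0) + (0)(1), (0)(0) + (-1)(1)]ᵀ
= [0, -1]ᵀ
Result: (0, -1)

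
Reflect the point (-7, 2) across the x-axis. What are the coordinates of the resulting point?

Reflection across x-axis: (-7, 2) → (-7, -2)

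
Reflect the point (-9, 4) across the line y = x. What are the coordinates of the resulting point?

Reflection across line y = x: (-9, 4) → (4, -9)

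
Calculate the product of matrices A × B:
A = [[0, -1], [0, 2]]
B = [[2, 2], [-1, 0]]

Matrix multiplication:
C[0][0] = 0×2 + -1×-1 = 1
C[0][1] = 0×2 + -1×0 = 0
C[1][0] = 0×2 + 2×-1 = -2
C[1][1] = 0×2 + 2×0 = 0
Result: [[1, 0], [-2, 0]]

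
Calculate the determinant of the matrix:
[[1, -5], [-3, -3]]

For a 2×2 matrix [[a, b], [c, d]], det = ad - bc
det = (1)(-3) - (-5)(-3) = -3 - 15 = -18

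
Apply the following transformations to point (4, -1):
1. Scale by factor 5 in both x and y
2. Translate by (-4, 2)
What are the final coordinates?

Step 1: Scale (4, -1) by 5 → (20, -5)
Step 2: Translate by (-4, 2) → (16, -3)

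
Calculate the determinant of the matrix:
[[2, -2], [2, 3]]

For a 2×2 matrix [[a, b], [c, d]], det = ad - bc
det = (2)(3) - (-2)(2) = 6 - -4 = 10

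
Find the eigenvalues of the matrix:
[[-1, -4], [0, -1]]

Characteristic equation: det(A - λI) = 0
λ² - (trace)λ + (det) = 0
trace = -1 + -1 = -2, det = (-1)(-1) - (-4)(0) = 1
λ² - (-2)λ + (1) = 0
λ = (-2 ± √((-2)² - 4·(1))) / 2 = (-2 ± √0) / 2
Solving: λ = -1, -1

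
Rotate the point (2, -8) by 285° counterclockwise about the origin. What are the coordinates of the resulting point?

Rotation matrix for 285°: [[cos 285°, -sin 285°], [sin 285°, cos 285°]] ≈ [[0.258819, 0.965926], [-0.965926, 0.258819]]
[[0.258819, 0.965926], [-0.965926, 0.258819]] × [2, -8]ᵀ ≈ [-7.2098, -4.0024]ᵀ
Result: (-7.2098, -4.0024)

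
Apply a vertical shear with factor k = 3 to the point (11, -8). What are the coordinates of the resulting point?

Shear matrix for vertical shear with factor k = 3:
[[1, 0], [3, 1]]
Result: (11, -8) → (11, 25)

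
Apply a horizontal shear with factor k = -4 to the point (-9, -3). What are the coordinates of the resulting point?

Shear matrix for horizontal shear with factor k = -4:
[[1, -4], [0, 1]]
Result: (-9, -3) → (3, -3)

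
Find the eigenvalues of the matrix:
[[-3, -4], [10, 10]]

Characteristic equation: det(A - λI) = 0
λ² - (trace)λ + (det) = 0
trace = -3 + 10 = 7, det = (-3)(10) - (-4)(10) = 10
λ² - (7)λ + (10) = 0
λ = (7 ± √((7)² - 4·(10))) / 2 = (7 ± √9) / 2
Solving: λ = 2, 5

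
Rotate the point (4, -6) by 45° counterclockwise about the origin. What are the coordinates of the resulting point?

Rotation matrix for 45°: [[cos 45°, -sin 45°], [sin 45°, cos 45°]] ≈ [[0.707107, -0.707107], [0.707107, 0.707107]]
[[0.707107, -0.707107], [0.707107, 0.707107]] × [4, -6]ᵀ ≈ [7.0711, -1.4142]ᵀ
Result: (7.0711, -1.4142)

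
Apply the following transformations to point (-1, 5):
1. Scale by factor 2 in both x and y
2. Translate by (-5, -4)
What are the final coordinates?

Step 1: Scale (-1, 5) by 2 → (-2, 10)
Step 2: Translate by (-5, -4) → (-7, 6)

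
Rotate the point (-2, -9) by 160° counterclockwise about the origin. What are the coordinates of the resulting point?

Rotation matrix for 160°: [[cos 160°, -sin 160°], [sin 160°, cos 160°]] ≈ [[-0.939693, -0.342020], [0.342020, -0.939693]]
[[-0.939693, -0.342020], [0.342020, -0.939693]] × [-2, -9]ᵀ ≈ [4.9576, 7.7732]ᵀ
Result: (4.9576, 7.7732)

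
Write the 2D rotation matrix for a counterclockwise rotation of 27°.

Rotation matrix formula: [[cos θ, -sin θ], [sin θ, cos θ]]
For θ = 27°:
cos(27°) = 0.8910
sin(27°) = 0.4540
Result: [[0.8910, -0.4540], [0.4540, 0.8910]]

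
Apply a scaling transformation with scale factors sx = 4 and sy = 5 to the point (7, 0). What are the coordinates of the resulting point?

Scaling matrix:
[[4, 0], [0, 5]]
Result: (7 × 4, 0 × 5) = (28, 0)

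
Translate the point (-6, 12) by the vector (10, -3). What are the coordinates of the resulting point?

Translation by (10, -3) (homogeneous matrix [[1, 0, 10], [0, 1, -3], [0, 0, 1]]):
x' = -6 + 10 = 4
y' = 12 + -3 = 9
Result: (4, 9)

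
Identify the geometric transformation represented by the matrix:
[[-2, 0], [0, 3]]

This matrix represents: non-uniform scaling by sx = -2, sy = 3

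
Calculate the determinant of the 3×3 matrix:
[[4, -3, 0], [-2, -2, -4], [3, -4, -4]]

Expansion along first row:
det = 4·det([[-2,-4],[-4,-4]]) - -3·det([[-2,-4],[3,-4]]) + 0·det([[-2,-2],[3,-4]])
    = 4·(-2·-4 - -4·-4) - -3·(-2·-4 - -4·3) + 0·(-2·-4 - -2·3)
    = 4·-8 - -3·20 + 0·14
    = -32 + 60 + 0 = 28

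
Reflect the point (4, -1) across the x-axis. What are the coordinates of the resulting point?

Reflection across x-axis: (4, -1) → (4, 1)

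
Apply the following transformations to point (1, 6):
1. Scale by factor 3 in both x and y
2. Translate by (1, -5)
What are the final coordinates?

Step 1: Scale (1, 6) by 3 → (3, 18)
Step 2: Translate by (1, -5) → (4, 13)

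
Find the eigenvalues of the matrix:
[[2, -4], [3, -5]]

Characteristic equation: det(A - λI) = 0
λ² - (trace)λ + (det) = 0
trace = 2 + -5 = -3, det = (2)(-5) - (-4)(3) = 2
λ² - (-3)λ + (2) = 0
λ = (-3 ± √((-3)² - 4·(2))) / 2 = (-3 ± √1) / 2
Solving: λ = -2, -1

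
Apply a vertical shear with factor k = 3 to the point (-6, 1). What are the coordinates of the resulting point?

Shear matrix for vertical shear with factor k = 3:
[[1, 0], [3, 1]]
Result: (-6, 1) → (-6, -17)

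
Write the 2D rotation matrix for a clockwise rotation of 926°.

Rotation matrix formula: [[cos θ, -sin θ], [sin θ, cos θ]]
A clockwise rotation by 926° is equivalent to a counterclockwise rotation by -926°.
For θ = -926°:
cos(-926°) = -0.8988
sin(-926°) = 0.4384
Result: [[-0.8988, -0.4384], [0.4384, -0.8988]]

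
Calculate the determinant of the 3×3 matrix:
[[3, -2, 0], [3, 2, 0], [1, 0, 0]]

Expansion along first row:
det = 3·det([[2,0],[0,0]]) - -2·det([[3,0],[1,0]]) + 0·det([[3,2],[1,0]])
    = 3·(2·0 - 0·0) - -2·(3·0 - 0·1) + 0·(3·0 - 2·1)
    = 3·0 - -2·0 + 0·-2
    = 0 + 0 + 0 = 0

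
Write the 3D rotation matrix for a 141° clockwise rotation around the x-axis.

Rotation matrix for clockwise 141° around x-axis:
A clockwise rotation by 141° is a counterclockwise rotation by -141°.
cos(-141°) = -0.7771, sin(-141°) = -0.6293
Result: [[1, 0, 0], [0, -0.7771, 0.6293], [0, -0.6293, -0.7771]]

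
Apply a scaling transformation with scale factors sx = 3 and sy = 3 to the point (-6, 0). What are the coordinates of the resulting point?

Scaling matrix:
[[3, 0], [0, 3]]
Result: (-6 × 3, 0 × 3) = (-18, 0)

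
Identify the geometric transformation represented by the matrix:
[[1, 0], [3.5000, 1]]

This matrix represents: vertical shear with factor 3.5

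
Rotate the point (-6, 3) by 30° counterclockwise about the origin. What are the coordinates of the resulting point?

Rotation matrix for 30°: [[cos 30°, -sin 30°], [sin 30°, cos 30°]] ≈ [[0.866025, -0.500000], [0.500000, 0.866025]]
[[0.866025, -0.500000], [0.500000, 0.866025]] × [-6, 3]ᵀ ≈ [-6.6962, -0.4019]ᵀ
Result: (-6.6962, -0.4019)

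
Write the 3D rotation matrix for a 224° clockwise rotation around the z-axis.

Rotation matrix for clockwise 224° around z-axis:
A clockwise rotation by 224° is a counterclockwise rotation by -224°.
cos(-224°) = -0.7193, sin(-224°) = 0.6947
Result: [[-0.7193, -0.6947, 0], [0.6947, -0.7193, 0], [0, 0, 1]]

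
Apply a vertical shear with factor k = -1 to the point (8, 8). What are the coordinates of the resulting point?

Shear matrix for vertical shear with factor k = -1:
[[1, 0], [-1, 1]]
Result: (8, 8) → (8, 0)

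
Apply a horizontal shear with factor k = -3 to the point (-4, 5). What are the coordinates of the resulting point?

Shear matrix for horizontal shear with factor k = -3:
[[1, -3], [0, 1]]
Result: (-4, 5) → (-19, 5)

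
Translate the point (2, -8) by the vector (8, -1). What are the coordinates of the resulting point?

Translation by (8, -1) (homogeneous matrix [[1, 0, 8], [0, 1, -1], [0, 0, 1]]):
x' = 2 + 8 = 10
y' = -8 + -1 = -9
Result: (10, -9)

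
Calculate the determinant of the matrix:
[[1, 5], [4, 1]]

For a 2×2 matrix [[a, b], [c, d]], det = ad - bc
det = (1)(1) - (5)(4) = 1 - 20 = -19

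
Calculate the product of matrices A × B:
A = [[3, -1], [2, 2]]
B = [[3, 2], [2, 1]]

Matrix multiplication:
C[0][0] = 3×3 + -1×2 = 7
C[0][1] = 3×2 + -1×1 = 5
C[1][0] = 2×3 + 2×2 = 10
C[1][1] = 2×2 + 2×1 = 6
Result: [[7, 5], [10, 6]]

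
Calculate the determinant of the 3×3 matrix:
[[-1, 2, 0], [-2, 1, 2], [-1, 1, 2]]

Expansion along first row:
det = -1·det([[1,2],[1,2]]) - 2·det([[-2,2],[-1,2]]) + 0·det([[-2,1],[-1,1]])
    = -1·(1·2 - 2·1) - 2·(-2·2 - 2·-1) + 0·(-2·1 - 1·-1)
    = -1·0 - 2·-2 + 0·-1
    = 0 + 4 + 0 = 4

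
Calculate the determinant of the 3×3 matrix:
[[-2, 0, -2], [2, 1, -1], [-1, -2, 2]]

Expansion along first row:
det = -2·det([[1,-1],[-2,2]]) - 0·det([[2,-1],[-1,2]]) + -2·det([[2,1],[-1,-2]])
    = -2·(1·2 - -1·-2) - 0·(2·2 - -1·-1) + -2·(2·-2 - 1·-1)
    = -2·0 - 0·3 + -2·-3
    = 0 + 0 + 6 = 6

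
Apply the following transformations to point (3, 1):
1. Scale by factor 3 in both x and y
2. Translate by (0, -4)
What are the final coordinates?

Step 1: Scale (3, 1) by 3 → (9, 3)
Step 2: Translate by (0, -4) → (9, -1)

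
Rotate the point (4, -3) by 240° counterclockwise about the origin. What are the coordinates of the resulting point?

Rotation matrix for 240°: [[cos 240°, -sin 240°], [sin 240°, cos 240°]] ≈ [[-0.500000, 0.866025], [-0.866025, -0.500000]]
[[-0.500000, 0.866025], [-0.866025, -0.500000]] × [4, -3]ᵀ ≈ [-4.5981, -1.9641]ᵀ
Result: (-4.5981, -1.9641)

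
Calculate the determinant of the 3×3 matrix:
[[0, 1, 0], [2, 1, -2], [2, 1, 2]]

Expansion along first row:
det = 0·det([[1,-2],[1,2]]) - 1·det([[2,-2],[2,2]]) + 0·det([[2,1],[2,1]])
    = 0·(1·2 - -2·1) - 1·(2·2 - -2·2) + 0·(2·1 - 1·2)
    = 0·4 - 1·8 + 0·0
    = 0 + -8 + 0 = -8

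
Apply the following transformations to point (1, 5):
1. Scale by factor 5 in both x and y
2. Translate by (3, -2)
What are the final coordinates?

Step 1: Scale (1, 5) by 5 → (5, 25)
Step 2: Translate by (3, -2) → (8, 23)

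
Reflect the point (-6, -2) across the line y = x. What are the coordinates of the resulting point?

Reflection across line y = x: (-6, -2) → (-2, -6)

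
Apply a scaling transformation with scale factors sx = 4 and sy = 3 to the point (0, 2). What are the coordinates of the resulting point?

Scaling matrix:
[[4, 0], [0, 3]]
Result: (0 × 4, 2 × 3) = (0, 6)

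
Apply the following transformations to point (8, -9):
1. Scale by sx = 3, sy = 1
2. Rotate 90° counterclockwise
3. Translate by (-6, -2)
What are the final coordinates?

Step 1: Scale → (24, -9)
Step 2: Rotate 90° → (9, 24)
Step 3: Translate → (3, 22)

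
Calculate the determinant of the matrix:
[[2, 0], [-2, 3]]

For a 2×2 matrix [[a, b], [c, d]], det = ad - bc
det = (2)(3) - (0)(-2) = 6 - 0 = 6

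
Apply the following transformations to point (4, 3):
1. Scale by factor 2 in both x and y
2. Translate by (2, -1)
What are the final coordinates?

Step 1: Scale (4, 3) by 2 → (8, 6)
Step 2: Translate by (2, -1) → (10, 5)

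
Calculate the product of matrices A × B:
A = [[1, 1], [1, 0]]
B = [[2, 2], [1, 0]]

Matrix multiplication:
C[0][0] = 1×2 + 1×1 = 3
C[0][1] = 1×2 + 1×0 = 2
C[1][0] = 1×2 + 0×1 = 2
C[1][1] = 1×2 + 0×0 = 2
Result: [[3, 2], [2, 2]]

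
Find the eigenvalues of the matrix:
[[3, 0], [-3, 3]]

Characteristic equation: det(A - λI) = 0
λ² - (trace)λ + (det) = 0
trace = 3 + 3 = 6, det = (3)(3) - (0)(-3) = 9
λ² - (6)λ + (9) = 0
λ = (6 ± √((6)² - 4·(9))) / 2 = (6 ± √0) / 2
Solving: λ = 3, 3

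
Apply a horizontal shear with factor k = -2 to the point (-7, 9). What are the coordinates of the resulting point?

Shear matrix for horizontal shear with factor k = -2:
[[1, -2], [0, 1]]
Result: (-7, 9) → (-25, 9)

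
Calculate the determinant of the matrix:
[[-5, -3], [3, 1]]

For a 2×2 matrix [[a, b], [c, d]], det = ad - bc
det = (-5)(1) - (-3)(3) = -5 - -9 = 4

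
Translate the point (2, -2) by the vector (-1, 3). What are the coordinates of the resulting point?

Translation by (-1, 3) (homogeneous matrix [[1, 0, -1], [0, 1, 3], [0, 0, 1]]):
x' = 2 + -1 = 1
y' = -2 + 3 = 1
Result: (1, 1)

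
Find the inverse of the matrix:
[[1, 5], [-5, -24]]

For [[a,b],[c,d]], inverse = (1/det)·[[d,-b],[-c,a]]
det = (1)(-24) - (5)(-5) = -24 - -25 = 1
Inverse = [[-24, -5], [5, 1]]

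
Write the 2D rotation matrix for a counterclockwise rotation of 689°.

Rotation matrix formula: [[cos θ, -sin θ], [sin θ, cos θ]]
For θ = 689°:
cos(689°) = 0.8572
sin(689°) = -0.5150
Result: [[0.8572, 0.5150], [-0.5150, 0.8572]]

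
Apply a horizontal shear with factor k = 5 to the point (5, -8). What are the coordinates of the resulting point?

Shear matrix for horizontal shear with factor k = 5:
[[1, 5], [0, 1]]
Result: (5, -8) → (-35, -8)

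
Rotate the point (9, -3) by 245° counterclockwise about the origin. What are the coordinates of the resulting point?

Rotation matrix for 245°: [[cos 245°, -sin 245°], [sin 245°, cos 245°]] ≈ [[-0.422618, 0.906308], [-0.906308, -0.422618]]
[[-0.422618, 0.906308], [-0.906308, -0.422618]] × [9, -3]ᵀ ≈ [-6.5225, -6.8889]ᵀ
Result: (-6.5225, -6.8889)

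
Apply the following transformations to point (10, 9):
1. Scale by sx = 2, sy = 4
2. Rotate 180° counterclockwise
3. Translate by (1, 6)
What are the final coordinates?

Step 1: Scale → (20, 36)
Step 2: Rotate 180° → (-20, -36)
Step 3: Translate → (-19, -30)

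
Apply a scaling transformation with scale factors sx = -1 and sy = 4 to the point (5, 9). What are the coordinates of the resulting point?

Scaling matrix:
[[-1, 0], [0, 4]]
Result: (5 × -1, 9 × 4) = (-5, 36)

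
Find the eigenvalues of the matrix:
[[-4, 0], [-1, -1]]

Characteristic equation: det(A - λI) = 0
λ² - (trace)λ + (det) = 0
trace = -4 + -1 = -5, det = (-4)(-1) - (0)(-1) = 4
λ² - (-5)λ + (4) = 0
λ = (-5 ± √((-5)² - 4·(4))) / 2 = (-5 ± √9) / 2
Solving: λ = -4, -1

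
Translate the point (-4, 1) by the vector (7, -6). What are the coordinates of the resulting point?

Translation by (7, -6) (homogeneous matrix [[1, 0, 7], [0, 1, -6], [0, 0, 1]]):
x' = -4 + 7 = 3
y' = 1 + -6 = -5
Result: (3, -5)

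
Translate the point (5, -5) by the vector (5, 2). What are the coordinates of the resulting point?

Translation by (5, 2) (homogeneous matrix [[1, 0, 5], [0, 1, 2], [0, 0, 1]]):
x' = 5 + 5 = 10
y' = -5 + 2 = -3
Result: (10, -3)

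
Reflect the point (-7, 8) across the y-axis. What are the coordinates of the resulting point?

Reflection across y-axis: (-7, 8) → (7, 8)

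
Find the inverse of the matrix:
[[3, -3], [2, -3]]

For [[a,b],[c,d]], inverse = (1/det)·[[d,-b],[-c,a]]
det = (3)(-3) - (-3)(2) = -9 - -6 = -3
Inverse = (1/-3)·[[-3, 3], [-2, 3]]
= [[1, -1], [2/3, -1]]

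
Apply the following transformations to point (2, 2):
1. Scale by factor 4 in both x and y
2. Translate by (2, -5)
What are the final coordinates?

Step 1: Scale (2, 2) by 4 → (8, 8)
Step 2: Translate by (2, -5) → (10, 3)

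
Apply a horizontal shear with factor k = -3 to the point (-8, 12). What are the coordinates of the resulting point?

Shear matrix for horizontal shear with factor k = -3:
[[1, -3], [0, 1]]
Result: (-8, 12) → (-44, 12)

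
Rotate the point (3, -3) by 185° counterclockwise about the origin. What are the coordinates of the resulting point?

Rotation matrix for 185°: [[cos 185°, -sin 185°], [sin 185°, cos 185°]] ≈ [[-0.996195, 0.087156], [-0.087156, -0.996195]]
[[-0.996195, 0.087156], [-0.087156, -0.996195]] × [3, -3]ᵀ ≈ [-3.2501, 2.7271]ᵀ
Result: (-3.2501, 2.7271)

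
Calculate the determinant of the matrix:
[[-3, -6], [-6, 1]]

For a 2×2 matrix [[a, b], [c, d]], det = ad - bc
det = (-3)(1) - (-6)(-6) = -3 - 36 = -39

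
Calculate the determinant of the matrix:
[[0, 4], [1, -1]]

For a 2×2 matrix [[a, b], [c, d]], det = ad - bc
det = (0)(-1) - (4)(1) = 0 - 4 = -4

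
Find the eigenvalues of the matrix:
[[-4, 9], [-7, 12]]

Characteristic equation: det(A - λI) = 0
λ² - (trace)λ + (det) = 0
trace = -4 + 12 = 8, det = (-4)(12) - (9)(-7) = 15
λ² - (8)λ + (15) = 0
λ = (8 ± √((8)² - 4·(15))) / 2 = (8 ± √4) / 2
Solving: λ = 3, 5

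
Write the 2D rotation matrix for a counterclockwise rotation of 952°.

Rotation matrix formula: [[cos θ, -sin θ], [sin θ, cos θ]]
For θ = 952°:
cos(952°) = -0.6157
sin(952°) = -0.7880
Result: [[-0.6157, 0.7880], [-0.7880, -0.6157]]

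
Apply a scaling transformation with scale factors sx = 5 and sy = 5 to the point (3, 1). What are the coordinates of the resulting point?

Scaling matrix:
[[5, 0], [0, 5]]
Result: (3 × 5, 1 × 5) = (15, 5)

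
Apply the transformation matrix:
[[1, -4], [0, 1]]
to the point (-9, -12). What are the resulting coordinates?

Matrix multiplication:
[[1, -4], [0, 1]] × [-9, -12]ᵀ
= [(1)(-9) + (-4)(-12), (0)(-9) + (1)(-12)]ᵀ
= [39, -12]ᵀ
Result: (39, -12)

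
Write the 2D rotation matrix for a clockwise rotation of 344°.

Rotation matrix formula: [[cos θ, -sin θ], [sin θ, cos θ]]
A clockwise rotation by 344° is equivalent to a counterclockwise rotation by -344°.
For θ = -344°:
cos(-344°) = 0.9613
sin(-344°) = 0.2756
Result: [[0.9613, -0.2756], [0.2756, 0.9613]]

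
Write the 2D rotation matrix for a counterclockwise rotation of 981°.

Rotation matrix formula: [[cos θ, -sin θ], [sin θ, cos θ]]
For θ = 981°:
cos(981°) = -0.1564
sin(981°) = -0.9877
Result: [[-0.1564, 0.9877], [-0.9877, -0.1564]]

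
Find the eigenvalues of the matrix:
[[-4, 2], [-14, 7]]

Characteristic equation: det(A - λI) = 0
λ² - (trace)λ + (det) = 0
trace = -4 + 7 = 3, det = (-4)(7) - (2)(-14) = 0
λ² - (3)λ + (0) = 0
λ = (3 ± √((3)² - 4·(0))) / 2 = (3 ± √9) / 2
Solving: λ = 0, 3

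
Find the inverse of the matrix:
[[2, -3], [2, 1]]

For [[a,b],[c,d]], inverse = (1/det)·[[d,-b],[-c,a]]
det = (2)(1) - (-3)(2) = 2 - -6 = 8
Inverse = (1/8)·[[1, 3], [-2, 2]]
= [[1/8, 3/8], [-1/4, 1/4]]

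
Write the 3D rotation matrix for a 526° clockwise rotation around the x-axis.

Rotation matrix for clockwise 526° around x-axis:
A clockwise rotation by 526° is a counterclockwise rotation by -526°.
cos(-526°) = -0.9703, sin(-526°) = -0.2419
Result: [[1, 0, 0], [0, -0.9703, 0.2419], [0, -0.2419, -0.9703]]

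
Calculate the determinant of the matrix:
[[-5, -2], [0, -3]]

For a 2×2 matrix [[a, b], [c, d]], det = ad - bc
det = (-5)(-3) - (-2)(0) = 15 - 0 = 15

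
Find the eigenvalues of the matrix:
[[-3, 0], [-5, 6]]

Characteristic equation: det(A - λI) = 0
λ² - (trace)λ + (det) = 0
trace = -3 + 6 = 3, det = (-3)(6) - (0)(-5) = -18
λ² - (3)λ + (-18) = 0
λ = (3 ± √((3)² - 4·(-18))) / 2 = (3 ± √81) / 2
Solving: λ = -3, 6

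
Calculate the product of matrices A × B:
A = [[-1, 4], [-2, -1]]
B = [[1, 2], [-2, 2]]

Matrix multiplication:
C[0][0] = -1×1 + 4×-2 = -9
C[0][1] = -1×2 + 4×2 = 6
C[1][0] = -2×1 + -1×-2 = 0
C[1][1] = -2×2 + -1×2 = -6
Result: [[-9, 6], [0, -6]]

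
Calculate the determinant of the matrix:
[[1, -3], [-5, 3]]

For a 2×2 matrix [[a, b], [c, d]], det = ad - bc
det = (1)(3) - (-3)(-5) = 3 - 15 = -12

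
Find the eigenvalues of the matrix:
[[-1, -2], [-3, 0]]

Characteristic equation: det(A - λI) = 0
λ² - (trace)λ + (det) = 0
trace = -1 + 0 = -1, det = (-1)(0) - (-2)(-3) = -6
λ² - (-1)λ + (-6) = 0
λ = (-1 ± √((-1)² - 4·(-6))) / 2 = (-1 ± √25) / 2
Solving: λ = -3, 2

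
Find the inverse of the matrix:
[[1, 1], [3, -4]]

For [[a,b],[c,d]], inverse = (1/det)·[[d,-b],[-c,a]]
det = (1)(-4) - (1)(3) = -4 - 3 = -7
Inverse = (1/-7)·[[-4, -1], [-3, 1]]
= [[4/7, 1/7], [3/7, -1/7]]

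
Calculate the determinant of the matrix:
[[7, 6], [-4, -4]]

For a 2×2 matrix [[a, b], [c, d]], det = ad - bc
det = (7)(-4) - (6)(-4) = -28 - -24 = -4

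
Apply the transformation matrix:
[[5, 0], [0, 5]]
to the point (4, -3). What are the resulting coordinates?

Matrix multiplication:
[[5, 0], [0, 5]] × [4, -3]ᵀ
= [(5)(4) + (0)(-3), (0)(4) + (5)(-3)]ᵀ
= [20, -15]ᵀ
Result: (20, -15)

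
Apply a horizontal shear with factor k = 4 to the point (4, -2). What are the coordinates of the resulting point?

Shear matrix for horizontal shear with factor k = 4:
[[1, 4], [0, 1]]
Result: (4, -2) → (-4, -2)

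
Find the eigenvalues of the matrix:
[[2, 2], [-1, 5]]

Characteristic equation: det(A - λI) = 0
λ² - (trace)λ + (det) = 0
trace = 2 + 5 = 7, det = (2)(5) - (2)(-1) = 12
λ² - (7)λ + (12) = 0
λ = (7 ± √((7)² - 4·(12))) / 2 = (7 ± √1) / 2
Solving: λ = 3, 4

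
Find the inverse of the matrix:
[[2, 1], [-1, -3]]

For [[a,b],[c,d]], inverse = (1/det)·[[d,-b],[-c,a]]
det = (2)(-3) - (1)(-1) = -6 - -1 = -5
Inverse = (1/-5)·[[-3, -1], [1, 2]]
= [[3/5, 1/5], [-1/5, -2/5]]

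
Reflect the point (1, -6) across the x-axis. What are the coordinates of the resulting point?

Reflection across x-axis: (1, -6) → (1, 6)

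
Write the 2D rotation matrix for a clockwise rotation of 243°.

Rotation matrix formula: [[cos θ, -sin θ], [sin θ, cos θ]]
A clockwise rotation by 243° is equivalent to a counterclockwise rotation by -243°.
For θ = -243°:
cos(-243°) = -0.4540
sin(-243°) = 0.8910
Result: [[-0.4540, -0.8910], [0.8910, -0.4540]]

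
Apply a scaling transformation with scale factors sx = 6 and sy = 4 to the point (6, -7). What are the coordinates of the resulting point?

Scaling matrix:
[[6, 0], [0, 4]]
Result: (6 × 6, -7 × 4) = (36, -28)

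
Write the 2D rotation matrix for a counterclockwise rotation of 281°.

Rotation matrix formula: [[cos θ, -sin θ], [sin θ, cos θ]]
For θ = 281°:
cos(281°) = 0.1908
sin(281°) = -0.9816
Result: [[0.1908, 0.9816], [-0.9816, 0.1908]]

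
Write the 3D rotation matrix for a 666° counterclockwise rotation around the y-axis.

Rotation matrix for counterclockwise 666° around y-axis:
cos(666°) = 0.5878, sin(666°) = -0.8090
Result: [[0.5878, 0, -0.8090], [0, 1, 0], [0.8090, 0, 0.5878]]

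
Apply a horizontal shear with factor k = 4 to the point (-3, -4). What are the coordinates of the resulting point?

Shear matrix for horizontal shear with factor k = 4:
[[1, 4], [0, 1]]
Result: (-3, -4) → (-19, -4)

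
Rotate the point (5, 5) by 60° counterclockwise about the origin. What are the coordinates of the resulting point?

Rotation matrix for 60°: [[cos 60°, -sin 60°], [sin 60°, cos 60°]] ≈ [[0.500000, -0.866025], [0.866025, 0.500000]]
[[0.500000, -0.866025], [0.866025, 0.500000]] × [5, 5]ᵀ ≈ [-1.8301, 6.8301]ᵀ
Result: (-1.8301, 6.8301)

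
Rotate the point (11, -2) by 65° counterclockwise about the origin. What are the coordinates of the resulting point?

Rotation matrix for 65°: [[cos 65°, -sin 65°], [sin 65°, cos 65°]] ≈ [[0.422618, -0.906308], [0.906308, 0.422618]]
[[0.422618, -0.906308], [0.906308, 0.422618]] × [11, -2]ᵀ ≈ [6.4614, 9.1241]ᵀ
Result: (6.4614, 9.1241)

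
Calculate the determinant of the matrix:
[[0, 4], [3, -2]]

For a 2×2 matrix [[a, b], [c, d]], det = ad - bc
det = (0)(-2) - (4)(3) = 0 - 12 = -12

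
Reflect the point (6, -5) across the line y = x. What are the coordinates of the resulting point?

Reflection across line y = x: (6, -5) → (-5, 6)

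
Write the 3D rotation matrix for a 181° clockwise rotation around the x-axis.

Rotation matrix for clockwise 181° around x-axis:
A clockwise rotation by 181° is a counterclockwise rotation by -181°.
cos(-181°) = -0.9998, sin(-181°) = 0.0175
Result: [[1, 0, 0], [0, -0.9998, -0.0175], [0, 0.0175, -0.9998]]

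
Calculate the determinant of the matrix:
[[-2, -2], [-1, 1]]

For a 2×2 matrix [[a, b], [c, d]], det = ad - bc
det = (-2)(1) - (-2)(-1) = -2 - 2 = -4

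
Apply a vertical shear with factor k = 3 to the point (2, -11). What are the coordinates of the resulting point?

Shear matrix for vertical shear with factor k = 3:
[[1, 0], [3, 1]]
Result: (2, -11) → (2, -5)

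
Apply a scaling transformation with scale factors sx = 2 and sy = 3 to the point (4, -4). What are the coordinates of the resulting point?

Scaling matrix:
[[2, 0], [0, 3]]
Result: (4 × 2, -4 × 3) = (8, -12)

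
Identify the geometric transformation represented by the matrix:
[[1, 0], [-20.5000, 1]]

This matrix represents: vertical shear with factor -20.5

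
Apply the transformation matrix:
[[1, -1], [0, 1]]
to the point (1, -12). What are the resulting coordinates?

Matrix multiplication:
[[1, -1], [0, 1]] × [1, -12]ᵀ
= [(1)(1) + (-1)(-12), (0)(1) + (1)(-12)]ᵀ
= [13, -12]ᵀ
Result: (13, -12)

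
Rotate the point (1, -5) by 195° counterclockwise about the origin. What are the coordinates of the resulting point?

Rotation matrix for 195°: [[cos 195°, -sin 195°], [sin 195°, cos 195°]] ≈ [[-0.965926, 0.258819], [-0.258819, -0.965926]]
[[-0.965926, 0.258819], [-0.258819, -0.965926]] × [1, -5]ᵀ ≈ [-2.2600, 4.5708]ᵀ
Result: (-2.2600, 4.5708)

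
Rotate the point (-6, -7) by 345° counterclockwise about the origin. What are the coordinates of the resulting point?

Rotation matrix for 345°: [[cos 345°, -sin 345°], [sin 345°, cos 345°]] ≈ [[0.965926, 0.258819], [-0.258819, 0.965926]]
[[0.965926, 0.258819], [-0.258819, 0.965926]] × [-6, -7]ᵀ ≈ [-7.6073, -5.2086]ᵀ
Result: (-7.6073, -5.2086)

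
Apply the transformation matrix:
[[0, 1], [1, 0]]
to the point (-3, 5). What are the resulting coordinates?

Matrix multiplication:
[[0, 1], [1, 0]] × [-3, 5]ᵀ
= [(0)(-3) + (1)(5), (1)(-3) + (0)(5)]ᵀ
= [5, -3]ᵀ
Result: (5, -3)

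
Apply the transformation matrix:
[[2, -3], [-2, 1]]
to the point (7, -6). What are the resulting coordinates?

Matrix multiplication:
[[2, -3], [-2, 1]] × [7, -6]ᵀ
= [(2)(7) + (-3)(-6), (-2)(7) + (1)(-6)]ᵀ
= [32, -20]ᵀ
Result: (32, -20)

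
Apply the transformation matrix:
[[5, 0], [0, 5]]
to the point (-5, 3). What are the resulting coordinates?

Matrix multiplication:
[[5, 0], [0, 5]] × [-5, 3]ᵀ
= [(5)(-5) + (0)(3), (0)(-5) + (5)(3)]ᵀ
= [-25, 15]ᵀ
Result: (-25, 15)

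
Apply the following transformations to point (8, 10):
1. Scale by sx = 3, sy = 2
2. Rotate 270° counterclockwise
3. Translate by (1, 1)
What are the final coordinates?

Step 1: Scale → (24, 20)
Step 2: Rotate 270° → (20, -24)
Step 3: Translate → (21, -23)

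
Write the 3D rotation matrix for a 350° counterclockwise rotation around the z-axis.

Rotation matrix for counterclockwise 350° around z-axis:
cos(350°) = 0.9848, sin(350°) = -0.1736
Result: [[0.9848, 0.1736, 0], [-0.1736, 0.9848, 0], [0, 0, 1]]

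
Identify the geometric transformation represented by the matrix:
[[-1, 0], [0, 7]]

This matrix represents: non-uniform scaling by sx = -1, sy = 7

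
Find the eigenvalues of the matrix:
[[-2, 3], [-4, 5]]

Characteristic equation: det(A - λI) = 0
λ² - (trace)λ + (det) = 0
trace = -2 + 5 = 3, det = (-2)(5) - (3)(-4) = 2
λ² - (3)λ + (2) = 0
λ = (3 ± √((3)² - 4·(2))) / 2 = (3 ± √1) / 2
Solving: λ = 1, 2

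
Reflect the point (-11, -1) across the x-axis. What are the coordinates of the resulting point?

Reflection across x-axis: (-11, -1) → (-11, 1)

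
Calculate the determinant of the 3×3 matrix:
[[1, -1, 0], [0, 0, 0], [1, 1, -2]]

Expansion along first row:
det = 1·det([[0,0],[1,-2]]) - -1·det([[0,0],[1,-2]]) + 0·det([[0,0],[1,1]])
    = 1·(0·-2 - 0·1) - -1·(0·-2 - 0·1) + 0·(0·1 - 0·1)
    = 1·0 - -1·0 + 0·0
    = 0 + 0 + 0 = 0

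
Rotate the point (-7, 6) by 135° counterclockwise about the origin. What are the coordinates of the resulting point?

Rotation matrix for 135°: [[cos 135°, -sin 135°], [sin 135°, cos 135°]] ≈ [[-0.707107, -0.707107], [0.707107, -0.707107]]
[[-0.707107, -0.707107], [0.707107, -0.707107]] × [-7, 6]ᵀ ≈ [0.7071, -9.1924]ᵀ
Result: (0.7071, -9.1924)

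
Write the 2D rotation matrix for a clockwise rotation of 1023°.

Rotation matrix formula: [[cos θ, -sin θ], [sin θ, cos θ]]
A clockwise rotation by 1023° is equivalent to a counterclockwise rotation by -1023°.
For θ = -1023°:
cos(-1023°) = 0.5446
sin(-1023°) = 0.8387
Result: [[0.5446, -0.8387], [0.8387, 0.5446]]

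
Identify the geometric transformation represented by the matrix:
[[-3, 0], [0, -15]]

This matrix represents: non-uniform scaling by sx = -3, sy = -15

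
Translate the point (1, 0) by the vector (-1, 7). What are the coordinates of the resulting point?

Translation by (-1, 7) (homogeneous matrix [[1, 0, -1], [0, 1, 7], [0, 0, 1]]):
x' = 1 + -1 = 0
y' = 0 + 7 = 7
Result: (0, 7)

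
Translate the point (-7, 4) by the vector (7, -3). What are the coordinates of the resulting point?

Translation by (7, -3) (homogeneous matrix [[1, 0, 7], [0, 1, -3], [0, 0, 1]]):
x' = -7 + 7 = 0
y' = 4 + -3 = 1
Result: (0, 1)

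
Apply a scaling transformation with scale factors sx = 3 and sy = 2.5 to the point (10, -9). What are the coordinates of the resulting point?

Scaling matrix:
[[3, 0], [0, 2.50]]
Result: (10 × 3, -9 × 2.5) = (30, -22.5)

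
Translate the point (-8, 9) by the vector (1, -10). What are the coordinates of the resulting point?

Translation by (1, -10) (homogeneous matrix [[1, 0, 1], [0, 1, -10], [0, 0, 1]]):
x' = -8 + 1 = -7
y' = 9 + -10 = -1
Result: (-7, -1)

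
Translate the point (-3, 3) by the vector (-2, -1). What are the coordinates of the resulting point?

Translation by (-2, -1) (homogeneous matrix [[1, 0, -2], [0, 1, -1], [0, 0, 1]]):
x' = -3 + -2 = -5
y' = 3 + -1 = 2
Result: (-5, 2)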